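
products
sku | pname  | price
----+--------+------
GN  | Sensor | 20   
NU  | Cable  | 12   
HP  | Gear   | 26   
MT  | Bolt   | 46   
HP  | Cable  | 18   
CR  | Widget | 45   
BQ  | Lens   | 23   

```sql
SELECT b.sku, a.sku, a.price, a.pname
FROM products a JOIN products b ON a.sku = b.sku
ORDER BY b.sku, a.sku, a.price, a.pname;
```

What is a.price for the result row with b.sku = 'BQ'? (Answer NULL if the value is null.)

INNER JOIN keeps only pairs where the ON condition holds.
Matching on a.sku = b.sku.
Matched pairs: 9.

23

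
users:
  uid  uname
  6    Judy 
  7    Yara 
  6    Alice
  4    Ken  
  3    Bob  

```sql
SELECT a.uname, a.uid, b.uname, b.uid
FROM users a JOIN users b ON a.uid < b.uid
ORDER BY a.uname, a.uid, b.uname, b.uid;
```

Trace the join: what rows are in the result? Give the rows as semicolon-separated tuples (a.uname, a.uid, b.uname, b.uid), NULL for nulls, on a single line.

INNER JOIN keeps only pairs where the ON condition holds.
Matching on a.uid < b.uid.
- a (uid=6) pairs with 1 row(s) of b.
- a (uid=7) has no partner → excluded.
- a (uid=6) pairs with 1 row(s) of b.
- a (uid=4) pairs with 3 row(s) of b.
- a (uid=3) pairs with 4 row(s) of b.
After projecting and ordering:
a.uname | a.uid | b.uname | b.uid
Alice | 6 | Yara | 7
Bob | 3 | Alice | 6
Bob | 3 | Judy | 6
Bob | 3 | Ken | 4
Bob | 3 | Yara | 7
Judy | 6 | Yara | 7
Ken | 4 | Alice | 6
Ken | 4 | Judy | 6
Ken | 4 | Yara | 7

(Alice, 6, Yara, 7); (Bob, 3, Alice, 6); (Bob, 3, Judy, 6); (Bob, 3, Ken, 4); (Bob, 3, Yara, 7); (Judy, 6, Yara, 7); (Ken, 4, Alice, 6); (Ken, 4, Judy, 6); (Ken, 4, Yara, 7)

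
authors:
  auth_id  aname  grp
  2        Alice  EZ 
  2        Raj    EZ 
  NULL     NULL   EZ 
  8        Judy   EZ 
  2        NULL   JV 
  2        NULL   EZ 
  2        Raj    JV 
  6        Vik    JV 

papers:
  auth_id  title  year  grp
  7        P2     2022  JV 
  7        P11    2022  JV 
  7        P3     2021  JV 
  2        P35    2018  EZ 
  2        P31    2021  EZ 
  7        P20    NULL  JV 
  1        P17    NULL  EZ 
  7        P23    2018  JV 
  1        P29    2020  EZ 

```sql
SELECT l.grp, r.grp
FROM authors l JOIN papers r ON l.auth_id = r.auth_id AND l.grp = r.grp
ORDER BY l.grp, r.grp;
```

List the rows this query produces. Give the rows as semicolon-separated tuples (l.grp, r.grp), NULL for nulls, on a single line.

(EZ, EZ); (EZ, EZ); (EZ, EZ); (EZ, EZ); (EZ, EZ); (EZ, EZ)

INNER JOIN keeps only pairs where the ON condition holds.
Matching on l.auth_id = r.auth_id AND l.grp = r.grp. A NULL in a compared column never satisfies the condition.
Matched pairs: 6.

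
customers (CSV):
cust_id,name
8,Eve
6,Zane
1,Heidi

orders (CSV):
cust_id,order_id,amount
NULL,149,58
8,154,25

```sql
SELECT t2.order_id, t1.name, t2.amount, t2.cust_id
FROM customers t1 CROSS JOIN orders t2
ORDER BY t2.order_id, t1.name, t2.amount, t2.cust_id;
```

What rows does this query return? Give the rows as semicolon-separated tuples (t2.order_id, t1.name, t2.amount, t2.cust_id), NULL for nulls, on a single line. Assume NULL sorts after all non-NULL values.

(149, Eve, 58, NULL); (149, Heidi, 58, NULL); (149, Zane, 58, NULL); (154, Eve, 25, 8); (154, Heidi, 25, 8); (154, Zane, 25, 8)

CROSS JOIN pairs every row of `customers` with every row of `orders`: 3 × 2 = 6 rows.
After projecting and ordering:
t2.order_id | t1.name | t2.amount | t2.cust_id
149 | Eve | 58 | NULL
149 | Heidi | 58 | NULL
149 | Zane | 58 | NULL
154 | Eve | 25 | 8
154 | Heidi | 25 | 8
154 | Zane | 25 | 8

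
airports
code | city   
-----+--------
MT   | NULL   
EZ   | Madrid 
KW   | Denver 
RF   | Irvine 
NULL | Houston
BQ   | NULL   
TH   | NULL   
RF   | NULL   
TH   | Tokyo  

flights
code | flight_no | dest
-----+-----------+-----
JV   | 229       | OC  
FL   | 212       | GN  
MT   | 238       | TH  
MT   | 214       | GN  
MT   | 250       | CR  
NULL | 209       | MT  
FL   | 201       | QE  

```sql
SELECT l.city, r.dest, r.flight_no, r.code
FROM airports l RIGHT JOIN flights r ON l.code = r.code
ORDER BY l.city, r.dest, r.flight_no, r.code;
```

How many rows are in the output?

7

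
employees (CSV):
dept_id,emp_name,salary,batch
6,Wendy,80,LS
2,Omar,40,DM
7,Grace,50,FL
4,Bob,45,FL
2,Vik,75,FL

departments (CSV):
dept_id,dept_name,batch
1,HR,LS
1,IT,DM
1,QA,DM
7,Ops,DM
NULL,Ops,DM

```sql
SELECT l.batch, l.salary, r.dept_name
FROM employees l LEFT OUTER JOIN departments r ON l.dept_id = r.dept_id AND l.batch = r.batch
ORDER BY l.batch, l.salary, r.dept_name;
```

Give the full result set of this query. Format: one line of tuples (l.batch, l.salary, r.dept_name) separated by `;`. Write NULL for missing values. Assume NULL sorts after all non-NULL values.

(DM, 40, NULL); (FL, 45, NULL); (FL, 50, NULL); (FL, 75, NULL); (LS, 80, NULL)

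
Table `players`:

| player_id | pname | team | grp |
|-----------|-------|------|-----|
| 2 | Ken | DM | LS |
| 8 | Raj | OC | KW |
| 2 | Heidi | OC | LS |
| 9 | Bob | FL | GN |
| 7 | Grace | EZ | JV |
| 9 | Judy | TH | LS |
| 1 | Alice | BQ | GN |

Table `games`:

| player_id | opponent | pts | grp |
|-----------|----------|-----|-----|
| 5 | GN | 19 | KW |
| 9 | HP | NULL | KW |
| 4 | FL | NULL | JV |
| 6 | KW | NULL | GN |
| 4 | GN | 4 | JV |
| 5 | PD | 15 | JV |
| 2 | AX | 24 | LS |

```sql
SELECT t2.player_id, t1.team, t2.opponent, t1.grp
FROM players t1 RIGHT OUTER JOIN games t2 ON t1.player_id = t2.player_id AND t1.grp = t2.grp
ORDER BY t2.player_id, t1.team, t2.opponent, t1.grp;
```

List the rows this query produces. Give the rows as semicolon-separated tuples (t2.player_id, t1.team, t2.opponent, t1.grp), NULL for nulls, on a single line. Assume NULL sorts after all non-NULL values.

RIGHT JOIN keeps every row from `games`; unmatched rows get NULL for `players`'s columns.
Matching on t1.player_id = t2.player_id AND t1.grp = t2.grp.
Matched pairs: 2; unmatched t2 rows kept: 6.

(2, DM, AX, LS); (2, OC, AX, LS); (4, NULL, FL, NULL); (4, NULL, GN, NULL); (5, NULL, GN, NULL); (5, NULL, PD, NULL); (6, NULL, KW, NULL); (9, NULL, HP, NULL)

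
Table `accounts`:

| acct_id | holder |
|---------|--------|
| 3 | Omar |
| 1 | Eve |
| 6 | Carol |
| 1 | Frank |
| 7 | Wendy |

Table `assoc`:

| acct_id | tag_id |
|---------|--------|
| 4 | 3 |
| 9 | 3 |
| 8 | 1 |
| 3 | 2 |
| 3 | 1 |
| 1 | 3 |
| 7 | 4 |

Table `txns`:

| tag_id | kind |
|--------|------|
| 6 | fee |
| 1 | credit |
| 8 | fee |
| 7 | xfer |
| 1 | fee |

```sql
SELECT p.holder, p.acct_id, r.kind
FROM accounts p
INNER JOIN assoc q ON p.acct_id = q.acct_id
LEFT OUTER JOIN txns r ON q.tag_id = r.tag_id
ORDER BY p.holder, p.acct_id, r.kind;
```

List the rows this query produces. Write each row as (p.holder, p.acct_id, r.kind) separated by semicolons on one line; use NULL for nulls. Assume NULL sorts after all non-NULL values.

(Eve, 1, NULL); (Frank, 1, NULL); (Omar, 3, credit); (Omar, 3, fee); (Omar, 3, NULL); (Wendy, 7, NULL)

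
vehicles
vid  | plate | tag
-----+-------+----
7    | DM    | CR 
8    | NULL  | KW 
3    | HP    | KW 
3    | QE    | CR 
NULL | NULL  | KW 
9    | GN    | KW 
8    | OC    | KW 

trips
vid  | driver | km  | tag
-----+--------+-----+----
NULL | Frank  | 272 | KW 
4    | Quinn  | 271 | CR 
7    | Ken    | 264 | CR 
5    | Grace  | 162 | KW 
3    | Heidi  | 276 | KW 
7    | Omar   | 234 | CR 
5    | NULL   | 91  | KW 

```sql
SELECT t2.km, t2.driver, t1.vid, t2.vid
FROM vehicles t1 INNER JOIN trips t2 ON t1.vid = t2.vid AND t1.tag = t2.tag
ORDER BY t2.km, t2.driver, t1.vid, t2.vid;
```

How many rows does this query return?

3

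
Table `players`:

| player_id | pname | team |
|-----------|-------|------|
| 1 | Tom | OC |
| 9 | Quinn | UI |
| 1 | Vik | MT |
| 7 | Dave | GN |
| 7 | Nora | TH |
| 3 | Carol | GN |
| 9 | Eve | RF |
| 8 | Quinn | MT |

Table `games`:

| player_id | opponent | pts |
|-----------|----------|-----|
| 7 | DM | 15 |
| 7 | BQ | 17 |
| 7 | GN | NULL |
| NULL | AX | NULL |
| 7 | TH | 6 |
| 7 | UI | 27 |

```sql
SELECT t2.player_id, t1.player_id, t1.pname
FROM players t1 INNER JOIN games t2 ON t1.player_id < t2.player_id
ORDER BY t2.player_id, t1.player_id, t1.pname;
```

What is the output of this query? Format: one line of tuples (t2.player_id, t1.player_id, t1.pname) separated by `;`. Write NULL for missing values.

(7, 1, Tom); (7, 1, Tom); (7, 1, Tom); (7, 1, Tom); (7, 1, Tom); (7, 1, Vik); (7, 1, Vik); (7, 1, Vik); (7, 1, Vik); (7, 1, Vik); (7, 3, Carol); (7, 3, Carol); (7, 3, Carol); (7, 3, Carol); (7, 3, Carol)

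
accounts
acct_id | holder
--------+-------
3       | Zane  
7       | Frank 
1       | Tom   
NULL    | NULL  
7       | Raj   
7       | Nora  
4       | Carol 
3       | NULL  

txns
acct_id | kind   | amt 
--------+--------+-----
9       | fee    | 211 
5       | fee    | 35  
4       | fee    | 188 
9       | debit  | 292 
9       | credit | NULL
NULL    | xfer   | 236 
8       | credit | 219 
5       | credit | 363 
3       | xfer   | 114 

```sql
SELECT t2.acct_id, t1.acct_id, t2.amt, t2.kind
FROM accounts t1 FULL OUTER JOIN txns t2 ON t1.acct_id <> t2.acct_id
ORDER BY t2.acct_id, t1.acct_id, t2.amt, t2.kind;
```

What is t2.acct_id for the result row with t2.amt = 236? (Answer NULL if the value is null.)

FULL OUTER JOIN keeps every row from both sides; unmatched rows get NULL for the other side's columns.
Matching on t1.acct_id <> t2.acct_id. A NULL in a compared column never satisfies the condition.
- t1 (acct_id=3) pairs with 7 row(s) of t2.
- t1 (acct_id=7) pairs with 8 row(s) of t2.
- t1 (acct_id=1) pairs with 8 row(s) of t2.
- t1 (acct_id=NULL) has no partner → padded with NULL.
- t1 (acct_id=7) pairs with 8 row(s) of t2.
- t1 (acct_id=7) pairs with 8 row(s) of t2.
- t1 (acct_id=4) pairs with 7 row(s) of t2.
- t1 (acct_id=3) pairs with 7 row(s) of t2.
- 1 row(s) from t2 found no t1 partner → padded with NULL.

NULL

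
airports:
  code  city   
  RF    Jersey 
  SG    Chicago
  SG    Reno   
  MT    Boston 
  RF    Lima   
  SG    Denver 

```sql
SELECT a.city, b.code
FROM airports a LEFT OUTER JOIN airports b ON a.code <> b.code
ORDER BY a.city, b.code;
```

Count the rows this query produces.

22

LEFT JOIN keeps every row from `airports a`; unmatched rows get NULL for `airports b`'s columns.
Matching on a.code <> b.code.
- code=RF: 4 matching b row(s), so 4 row(s) emitted.
- code=SG: 3 matching b row(s), so 3 row(s) emitted.
- code=SG: 3 matching b row(s), so 3 row(s) emitted.
- code=MT: 5 matching b row(s), so 5 row(s) emitted.
- code=RF: 4 matching b row(s), so 4 row(s) emitted.
- code=SG: 3 matching b row(s), so 3 row(s) emitted.
Total: 22 rows.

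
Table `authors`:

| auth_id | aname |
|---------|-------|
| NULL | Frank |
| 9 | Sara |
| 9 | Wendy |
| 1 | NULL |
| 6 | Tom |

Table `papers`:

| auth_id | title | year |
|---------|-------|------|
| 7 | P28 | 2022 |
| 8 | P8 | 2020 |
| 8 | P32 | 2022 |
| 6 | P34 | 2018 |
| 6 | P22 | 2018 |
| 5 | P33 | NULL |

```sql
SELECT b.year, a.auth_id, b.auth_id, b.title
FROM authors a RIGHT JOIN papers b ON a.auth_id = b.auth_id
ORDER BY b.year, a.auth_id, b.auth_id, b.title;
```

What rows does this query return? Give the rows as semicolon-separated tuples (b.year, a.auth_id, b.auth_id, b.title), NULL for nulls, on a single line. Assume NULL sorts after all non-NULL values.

(2018, 6, 6, P22); (2018, 6, 6, P34); (2020, NULL, 8, P8); (2022, NULL, 7, P28); (2022, NULL, 8, P32); (NULL, NULL, 5, P33)

RIGHT JOIN keeps every row from `papers`; unmatched rows get NULL for `authors`'s columns.
Matching on a.auth_id = b.auth_id. A NULL in a compared column never satisfies the condition.
- auth_id=NULL: no matching b row.
- auth_id=9: no matching b row.
- auth_id=9: no matching b row.
- auth_id=1: no matching b row.
- auth_id=6: 2 matching b row(s), so 2 row(s) emitted.
- plus 4 unmatched b row(s), each kept with NULL a columns.
After projecting and ordering:
b.year | a.auth_id | b.auth_id | b.title
2018 | 6 | 6 | P22
2018 | 6 | 6 | P34
2020 | NULL | 8 | P8
2022 | NULL | 7 | P28
2022 | NULL | 8 | P32
NULL | NULL | 5 | P33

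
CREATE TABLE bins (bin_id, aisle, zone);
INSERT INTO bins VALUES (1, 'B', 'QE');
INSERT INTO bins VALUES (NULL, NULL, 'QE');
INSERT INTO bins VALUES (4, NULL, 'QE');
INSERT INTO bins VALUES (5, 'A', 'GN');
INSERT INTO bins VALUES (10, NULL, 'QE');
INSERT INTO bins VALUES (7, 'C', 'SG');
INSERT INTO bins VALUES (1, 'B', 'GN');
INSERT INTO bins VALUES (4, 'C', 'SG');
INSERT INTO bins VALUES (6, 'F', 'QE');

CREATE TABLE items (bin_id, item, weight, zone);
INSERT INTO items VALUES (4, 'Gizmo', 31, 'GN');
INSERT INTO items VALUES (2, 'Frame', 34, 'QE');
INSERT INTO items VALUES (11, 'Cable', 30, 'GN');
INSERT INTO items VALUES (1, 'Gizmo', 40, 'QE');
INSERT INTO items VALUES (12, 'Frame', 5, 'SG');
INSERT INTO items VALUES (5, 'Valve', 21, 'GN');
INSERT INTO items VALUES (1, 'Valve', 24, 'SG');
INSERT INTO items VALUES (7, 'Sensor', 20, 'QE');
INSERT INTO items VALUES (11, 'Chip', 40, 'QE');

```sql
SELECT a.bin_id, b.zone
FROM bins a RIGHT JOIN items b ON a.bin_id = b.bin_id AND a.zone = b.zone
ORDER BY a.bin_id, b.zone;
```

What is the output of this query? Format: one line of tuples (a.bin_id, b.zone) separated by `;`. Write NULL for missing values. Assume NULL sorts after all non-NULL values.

(1, QE); (5, GN); (NULL, GN); (NULL, GN); (NULL, QE); (NULL, QE); (NULL, QE); (NULL, SG); (NULL, SG)

RIGHT JOIN keeps every row from `items`; unmatched rows get NULL for `bins`'s columns.
Matching on a.bin_id = b.bin_id AND a.zone = b.zone. A NULL in a compared column never satisfies the condition.
- a[0] bin_id=1, zone=QE → 1 match(es) in b → 1 row(s).
- a[1] bin_id=NULL, zone=QE → no match.
- a[2] bin_id=4, zone=QE → no match.
- a[3] bin_id=5, zone=GN → 1 match(es) in b → 1 row(s).
- a[4] bin_id=10, zone=QE → no match.
- a[5] bin_id=7, zone=SG → no match.
- a[6] bin_id=1, zone=GN → no match.
- a[7] bin_id=4, zone=SG → no match.
- a[8] bin_id=6, zone=QE → no match.
- plus 7 unmatched b row(s), each kept with NULL a columns.
After projecting and ordering:
a.bin_id | b.zone
1 | QE
5 | GN
NULL | GN
NULL | GN
NULL | QE
NULL | QE
NULL | QE
NULL | SG
NULL | SG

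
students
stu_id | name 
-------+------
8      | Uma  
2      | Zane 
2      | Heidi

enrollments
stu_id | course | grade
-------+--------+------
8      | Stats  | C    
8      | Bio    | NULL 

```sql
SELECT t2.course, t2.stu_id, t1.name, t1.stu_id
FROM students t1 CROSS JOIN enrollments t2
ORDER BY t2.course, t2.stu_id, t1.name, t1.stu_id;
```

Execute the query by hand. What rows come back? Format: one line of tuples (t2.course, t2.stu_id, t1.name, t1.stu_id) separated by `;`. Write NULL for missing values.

(Bio, 8, Heidi, 2); (Bio, 8, Uma, 8); (Bio, 8, Zane, 2); (Stats, 8, Heidi, 2); (Stats, 8, Uma, 8); (Stats, 8, Zane, 2)

CROSS JOIN pairs every row of `students` with every row of `enrollments`: 3 × 2 = 6 rows.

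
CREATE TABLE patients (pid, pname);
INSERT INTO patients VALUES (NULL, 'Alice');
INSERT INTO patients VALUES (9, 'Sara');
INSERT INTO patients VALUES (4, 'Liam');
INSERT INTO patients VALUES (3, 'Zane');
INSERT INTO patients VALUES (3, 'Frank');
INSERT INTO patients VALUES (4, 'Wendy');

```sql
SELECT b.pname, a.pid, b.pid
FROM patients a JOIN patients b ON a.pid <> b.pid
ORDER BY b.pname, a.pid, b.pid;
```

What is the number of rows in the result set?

INNER JOIN keeps only pairs where the ON condition holds.
Matching on a.pid <> b.pid. A NULL in a compared column never satisfies the condition.
Matched pairs: 16.
Total: 16 rows.

16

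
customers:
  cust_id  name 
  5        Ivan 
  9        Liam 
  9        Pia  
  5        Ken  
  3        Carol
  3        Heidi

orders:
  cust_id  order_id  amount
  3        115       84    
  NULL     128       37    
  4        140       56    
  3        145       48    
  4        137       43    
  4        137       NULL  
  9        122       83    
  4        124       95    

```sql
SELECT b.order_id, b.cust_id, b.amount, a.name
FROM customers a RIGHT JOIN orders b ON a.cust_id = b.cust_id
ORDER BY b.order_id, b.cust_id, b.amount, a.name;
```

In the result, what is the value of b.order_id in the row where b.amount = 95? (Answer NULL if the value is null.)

RIGHT JOIN keeps every row from `orders`; unmatched rows get NULL for `customers`'s columns.
Matching on a.cust_id = b.cust_id. A NULL in a compared column never satisfies the condition.
- a[0] cust_id=5 → no match.
- a[1] cust_id=9 → 1 match(es) in b → 1 row(s).
- a[2] cust_id=9 → 1 match(es) in b → 1 row(s).
- a[3] cust_id=5 → no match.
- a[4] cust_id=3 → 2 match(es) in b → 2 row(s).
- a[5] cust_id=3 → 2 match(es) in b → 2 row(s).
- plus 5 unmatched b row(s), each kept with NULL a columns.

124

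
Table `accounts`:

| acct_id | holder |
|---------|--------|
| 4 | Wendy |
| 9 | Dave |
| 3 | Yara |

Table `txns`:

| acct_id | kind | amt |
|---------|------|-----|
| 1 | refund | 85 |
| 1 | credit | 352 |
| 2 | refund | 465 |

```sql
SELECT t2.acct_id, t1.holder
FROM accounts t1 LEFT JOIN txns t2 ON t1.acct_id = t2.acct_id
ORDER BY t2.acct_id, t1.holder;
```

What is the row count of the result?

3

LEFT JOIN keeps every row from `accounts`; unmatched rows get NULL for `txns`'s columns.
Matching on t1.acct_id = t2.acct_id.
Matched pairs: 0; unmatched t1 rows kept: 3.
Total: 0 matched + 3 padded = 3 rows.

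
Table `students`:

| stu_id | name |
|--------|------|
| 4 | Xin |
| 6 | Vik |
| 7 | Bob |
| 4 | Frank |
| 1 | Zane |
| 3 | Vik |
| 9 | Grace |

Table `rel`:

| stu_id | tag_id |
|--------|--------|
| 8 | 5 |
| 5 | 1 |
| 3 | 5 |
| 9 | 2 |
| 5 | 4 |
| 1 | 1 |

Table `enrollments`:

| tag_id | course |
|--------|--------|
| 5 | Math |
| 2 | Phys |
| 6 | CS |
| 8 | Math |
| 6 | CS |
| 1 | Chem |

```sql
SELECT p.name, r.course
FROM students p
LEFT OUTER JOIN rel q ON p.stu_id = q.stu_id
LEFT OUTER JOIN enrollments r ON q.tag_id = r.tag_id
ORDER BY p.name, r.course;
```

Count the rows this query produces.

7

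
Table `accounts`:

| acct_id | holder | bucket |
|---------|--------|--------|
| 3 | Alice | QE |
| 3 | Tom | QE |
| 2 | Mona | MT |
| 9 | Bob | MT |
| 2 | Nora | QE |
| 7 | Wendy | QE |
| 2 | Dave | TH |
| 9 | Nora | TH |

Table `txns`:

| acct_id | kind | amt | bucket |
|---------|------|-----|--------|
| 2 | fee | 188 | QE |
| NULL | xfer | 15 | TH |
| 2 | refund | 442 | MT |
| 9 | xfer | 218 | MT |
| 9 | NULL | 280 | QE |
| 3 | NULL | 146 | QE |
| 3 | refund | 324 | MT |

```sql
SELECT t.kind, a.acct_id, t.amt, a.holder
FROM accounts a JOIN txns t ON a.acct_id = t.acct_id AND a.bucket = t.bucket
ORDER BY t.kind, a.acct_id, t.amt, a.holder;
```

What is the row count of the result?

INNER JOIN keeps only pairs where the ON condition holds.
Matching on a.acct_id = t.acct_id AND a.bucket = t.bucket. A NULL in a compared column never satisfies the condition.
Matched pairs: 5.
Total: 5 rows.

5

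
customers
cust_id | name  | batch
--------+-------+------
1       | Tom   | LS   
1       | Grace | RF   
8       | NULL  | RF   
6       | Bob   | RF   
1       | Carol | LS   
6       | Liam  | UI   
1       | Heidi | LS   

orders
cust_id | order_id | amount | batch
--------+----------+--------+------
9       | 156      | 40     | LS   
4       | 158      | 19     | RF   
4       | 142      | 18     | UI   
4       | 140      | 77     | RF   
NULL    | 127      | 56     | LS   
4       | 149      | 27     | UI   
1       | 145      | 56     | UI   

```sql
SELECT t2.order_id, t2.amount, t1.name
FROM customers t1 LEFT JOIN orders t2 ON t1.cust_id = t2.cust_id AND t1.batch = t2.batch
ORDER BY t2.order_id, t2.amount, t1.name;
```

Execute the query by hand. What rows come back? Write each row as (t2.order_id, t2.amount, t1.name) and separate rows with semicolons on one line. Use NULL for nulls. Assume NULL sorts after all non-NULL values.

(NULL, NULL, Bob); (NULL, NULL, Carol); (NULL, NULL, Grace); (NULL, NULL, Heidi); (NULL, NULL, Liam); (NULL, NULL, Tom); (NULL, NULL, NULL)

LEFT JOIN keeps every row from `customers`; unmatched rows get NULL for `orders`'s columns.
Matching on t1.cust_id = t2.cust_id AND t1.batch = t2.batch. A NULL in a compared column never satisfies the condition.
- t1 row (cust_id=1, batch=LS): no match → kept, t2 columns NULL.
- t1 row (cust_id=1, batch=RF): no match → kept, t2 columns NULL.
- t1 row (cust_id=8, batch=RF): no match → kept, t2 columns NULL.
- t1 row (cust_id=6, batch=RF): no match → kept, t2 columns NULL.
- t1 row (cust_id=1, batch=LS): no match → kept, t2 columns NULL.
- t1 row (cust_id=6, batch=UI): no match → kept, t2 columns NULL.
- t1 row (cust_id=1, batch=LS): no match → kept, t2 columns NULL.
After projecting and ordering:
t2.order_id | t2.amount | t1.name
NULL | NULL | Bob
NULL | NULL | Carol
NULL | NULL | Grace
NULL | NULL | Heidi
NULL | NULL | Liam
NULL | NULL | Tom
NULL | NULL | NULL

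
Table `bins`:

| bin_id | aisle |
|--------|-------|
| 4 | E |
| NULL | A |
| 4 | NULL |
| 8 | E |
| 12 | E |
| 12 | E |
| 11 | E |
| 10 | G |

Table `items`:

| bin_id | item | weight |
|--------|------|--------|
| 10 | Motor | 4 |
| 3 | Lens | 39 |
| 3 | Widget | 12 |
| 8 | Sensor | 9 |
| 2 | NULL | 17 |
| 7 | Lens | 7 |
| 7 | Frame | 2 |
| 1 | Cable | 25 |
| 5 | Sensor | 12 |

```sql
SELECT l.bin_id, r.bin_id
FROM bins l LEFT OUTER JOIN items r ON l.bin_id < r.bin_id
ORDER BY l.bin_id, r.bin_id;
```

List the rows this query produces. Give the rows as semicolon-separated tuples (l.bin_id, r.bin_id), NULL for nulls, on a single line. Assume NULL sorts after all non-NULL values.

(4, 5); (4, 5); (4, 7); (4, 7); (4, 7); (4, 7); (4, 8); (4, 8); (4, 10); (4, 10); (8, 10); (10, NULL); (11, NULL); (12, NULL); (12, NULL); (NULL, NULL)

LEFT JOIN keeps every row from `bins`; unmatched rows get NULL for `items`'s columns.
Matching on l.bin_id < r.bin_id. A NULL in a compared column never satisfies the condition.
- l (bin_id=4) pairs with 5 row(s) of r.
- l (bin_id=NULL) has no partner → padded with NULL.
- l (bin_id=4) pairs with 5 row(s) of r.
- l (bin_id=8) pairs with 1 row(s) of r.
- l (bin_id=12) has no partner → padded with NULL.
- l (bin_id=12) has no partner → padded with NULL.
- l (bin_id=11) has no partner → padded with NULL.
- l (bin_id=10) has no partner → padded with NULL.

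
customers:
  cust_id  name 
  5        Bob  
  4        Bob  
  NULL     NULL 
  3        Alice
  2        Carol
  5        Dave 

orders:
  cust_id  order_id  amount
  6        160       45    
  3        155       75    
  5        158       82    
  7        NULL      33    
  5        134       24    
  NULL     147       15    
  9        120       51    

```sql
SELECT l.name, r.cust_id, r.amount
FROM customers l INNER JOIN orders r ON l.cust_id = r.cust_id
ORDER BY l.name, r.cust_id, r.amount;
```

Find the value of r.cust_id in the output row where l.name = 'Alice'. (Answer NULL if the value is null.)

3

INNER JOIN keeps only pairs where the ON condition holds.
Matching on l.cust_id = r.cust_id. A NULL in a compared column never satisfies the condition.
Matched pairs: 5.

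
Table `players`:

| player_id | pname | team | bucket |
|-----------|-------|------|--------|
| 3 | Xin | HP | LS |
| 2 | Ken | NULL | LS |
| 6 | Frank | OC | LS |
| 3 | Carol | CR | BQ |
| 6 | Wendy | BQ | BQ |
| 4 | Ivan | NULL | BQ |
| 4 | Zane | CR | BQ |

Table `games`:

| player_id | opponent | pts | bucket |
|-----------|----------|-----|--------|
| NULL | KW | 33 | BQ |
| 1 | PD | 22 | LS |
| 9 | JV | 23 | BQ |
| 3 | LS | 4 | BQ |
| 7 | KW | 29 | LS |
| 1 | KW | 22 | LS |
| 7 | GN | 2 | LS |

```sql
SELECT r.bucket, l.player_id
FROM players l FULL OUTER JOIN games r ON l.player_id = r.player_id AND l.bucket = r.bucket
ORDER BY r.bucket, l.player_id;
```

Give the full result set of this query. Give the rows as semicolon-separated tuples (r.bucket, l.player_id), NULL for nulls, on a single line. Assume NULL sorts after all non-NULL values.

FULL OUTER JOIN keeps every row from both sides; unmatched rows get NULL for the other side's columns.
Matching on l.player_id = r.player_id AND l.bucket = r.bucket. A NULL in a compared column never satisfies the condition.
- l row (player_id=3, bucket=LS): no match → kept, r columns NULL.
- l row (player_id=2, bucket=LS): no match → kept, r columns NULL.
- l row (player_id=6, bucket=LS): no match → kept, r columns NULL.
- l row (player_id=3, bucket=BQ): matches 1 r row(s) → 1 output row(s).
- l row (player_id=6, bucket=BQ): no match → kept, r columns NULL.
- l row (player_id=4, bucket=BQ): no match → kept, r columns NULL.
- l row (player_id=4, bucket=BQ): no match → kept, r columns NULL.
- plus 6 unmatched r row(s), each kept with NULL l columns.

(BQ, 3); (BQ, NULL); (BQ, NULL); (LS, NULL); (LS, NULL); (LS, NULL); (LS, NULL); (NULL, 2); (NULL, 3); (NULL, 4); (NULL, 4); (NULL, 6); (NULL, 6)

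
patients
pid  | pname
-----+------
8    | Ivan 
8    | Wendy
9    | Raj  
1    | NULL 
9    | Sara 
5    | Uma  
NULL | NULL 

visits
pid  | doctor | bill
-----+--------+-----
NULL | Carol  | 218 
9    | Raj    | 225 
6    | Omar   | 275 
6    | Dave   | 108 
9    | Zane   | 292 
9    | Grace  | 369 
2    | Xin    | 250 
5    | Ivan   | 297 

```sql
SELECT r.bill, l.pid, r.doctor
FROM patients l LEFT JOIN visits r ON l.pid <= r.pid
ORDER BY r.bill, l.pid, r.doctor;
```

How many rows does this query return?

26

LEFT JOIN keeps every row from `patients`; unmatched rows get NULL for `visits`'s columns.
Matching on l.pid <= r.pid. A NULL in a compared column never satisfies the condition.
- l (pid=8) pairs with 3 row(s) of r.
- l (pid=8) pairs with 3 row(s) of r.
- l (pid=9) pairs with 3 row(s) of r.
- l (pid=1) pairs with 7 row(s) of r.
- l (pid=9) pairs with 3 row(s) of r.
- l (pid=5) pairs with 6 row(s) of r.
- l (pid=NULL) has no partner → padded with NULL.
Total: 25 matched + 1 padded = 26 rows.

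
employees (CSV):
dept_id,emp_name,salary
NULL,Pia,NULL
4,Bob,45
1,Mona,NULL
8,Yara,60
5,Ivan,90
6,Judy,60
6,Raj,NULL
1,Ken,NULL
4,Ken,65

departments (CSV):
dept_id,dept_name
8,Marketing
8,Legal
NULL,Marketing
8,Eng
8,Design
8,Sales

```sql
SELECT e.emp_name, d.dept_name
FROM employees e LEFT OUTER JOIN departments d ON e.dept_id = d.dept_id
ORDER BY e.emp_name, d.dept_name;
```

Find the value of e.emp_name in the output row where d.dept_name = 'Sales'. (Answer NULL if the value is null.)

Yara

LEFT JOIN keeps every row from `employees`; unmatched rows get NULL for `departments`'s columns.
Matching on e.dept_id = d.dept_id. A NULL in a compared column never satisfies the condition.
- dept_id=NULL: no d row matches, row kept with d columns NULL.
- dept_id=4: no d row matches, row kept with d columns NULL.
- dept_id=1: no d row matches, row kept with d columns NULL.
- dept_id=8: 5 matching d row(s), so 5 row(s) emitted.
- dept_id=5: no d row matches, row kept with d columns NULL.
- dept_id=6: no d row matches, row kept with d columns NULL.
- dept_id=6: no d row matches, row kept with d columns NULL.
- dept_id=1: no d row matches, row kept with d columns NULL.
- dept_id=4: no d row matches, row kept with d columns NULL.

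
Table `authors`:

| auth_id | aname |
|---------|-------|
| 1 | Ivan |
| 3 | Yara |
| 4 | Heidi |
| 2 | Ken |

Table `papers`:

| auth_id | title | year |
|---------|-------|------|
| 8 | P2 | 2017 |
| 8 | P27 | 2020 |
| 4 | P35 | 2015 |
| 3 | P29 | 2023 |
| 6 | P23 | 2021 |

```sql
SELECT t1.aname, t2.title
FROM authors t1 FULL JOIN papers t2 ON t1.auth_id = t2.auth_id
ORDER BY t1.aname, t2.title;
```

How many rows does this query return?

FULL OUTER JOIN keeps every row from both sides; unmatched rows get NULL for the other side's columns.
Matching on t1.auth_id = t2.auth_id.
Matched pairs: 2; unmatched t1 rows kept: 2; unmatched t2 rows kept: 3.
Total: 2 matched + 5 padded = 7 rows.

7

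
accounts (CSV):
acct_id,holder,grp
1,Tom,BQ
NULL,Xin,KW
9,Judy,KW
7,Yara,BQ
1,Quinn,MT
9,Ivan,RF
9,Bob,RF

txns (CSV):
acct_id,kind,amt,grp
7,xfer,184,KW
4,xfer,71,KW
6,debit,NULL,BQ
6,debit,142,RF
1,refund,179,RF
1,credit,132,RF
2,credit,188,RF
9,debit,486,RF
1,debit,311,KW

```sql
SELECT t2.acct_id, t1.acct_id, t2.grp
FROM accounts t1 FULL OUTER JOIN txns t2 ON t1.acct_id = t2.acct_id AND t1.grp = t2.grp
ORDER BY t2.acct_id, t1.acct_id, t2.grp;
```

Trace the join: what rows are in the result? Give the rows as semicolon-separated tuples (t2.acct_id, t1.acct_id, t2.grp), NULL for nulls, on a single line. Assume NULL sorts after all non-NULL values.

FULL OUTER JOIN keeps every row from both sides; unmatched rows get NULL for the other side's columns.
Matching on t1.acct_id = t2.acct_id AND t1.grp = t2.grp. A NULL in a compared column never satisfies the condition.
- t1 row (acct_id=1, grp=BQ): no match → kept, t2 columns NULL.
- t1 row (acct_id=NULL, grp=KW): no match → kept, t2 columns NULL.
- t1 row (acct_id=9, grp=KW): no match → kept, t2 columns NULL.
- t1 row (acct_id=7, grp=BQ): no match → kept, t2 columns NULL.
- t1 row (acct_id=1, grp=MT): no match → kept, t2 columns NULL.
- t1 row (acct_id=9, grp=RF): matches 1 t2 row(s) → 1 output row(s).
- t1 row (acct_id=9, grp=RF): matches 1 t2 row(s) → 1 output row(s).
- 8 row(s) from t2 found no t1 partner → padded with NULL.

(1, NULL, KW); (1, NULL, RF); (1, NULL, RF); (2, NULL, RF); (4, NULL, KW); (6, NULL, BQ); (6, NULL, RF); (7, NULL, KW); (9, 9, RF); (9, 9, RF); (NULL, 1, NULL); (NULL, 1, NULL); (NULL, 7, NULL); (NULL, 9, NULL); (NULL, NULL, NULL)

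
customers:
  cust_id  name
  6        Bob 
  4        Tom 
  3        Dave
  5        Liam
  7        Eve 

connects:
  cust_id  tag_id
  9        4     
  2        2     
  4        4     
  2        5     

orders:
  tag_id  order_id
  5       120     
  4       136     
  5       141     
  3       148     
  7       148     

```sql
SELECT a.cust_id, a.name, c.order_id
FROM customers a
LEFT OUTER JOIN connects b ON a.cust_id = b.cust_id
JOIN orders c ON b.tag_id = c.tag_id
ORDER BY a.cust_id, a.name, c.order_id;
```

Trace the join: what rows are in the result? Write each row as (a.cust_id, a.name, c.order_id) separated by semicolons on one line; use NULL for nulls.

Step 1 — a LEFT JOIN b on cust_id → 5 row(s).
Then INNER JOIN `orders c` on tag_id: keep only rows whose b.tag_id appears in c.

(4, Tom, 136)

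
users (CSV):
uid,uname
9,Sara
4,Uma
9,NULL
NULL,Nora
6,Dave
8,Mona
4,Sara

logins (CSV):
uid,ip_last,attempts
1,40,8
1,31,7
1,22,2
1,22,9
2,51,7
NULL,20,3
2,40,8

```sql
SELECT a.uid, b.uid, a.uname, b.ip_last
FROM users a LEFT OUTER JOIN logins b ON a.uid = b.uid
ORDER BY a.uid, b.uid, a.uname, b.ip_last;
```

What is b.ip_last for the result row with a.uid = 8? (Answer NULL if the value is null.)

LEFT JOIN keeps every row from `users`; unmatched rows get NULL for `logins`'s columns.
Matching on a.uid = b.uid. A NULL in a compared column never satisfies the condition.
Matched pairs: 0; unmatched a rows kept: 7.

NULL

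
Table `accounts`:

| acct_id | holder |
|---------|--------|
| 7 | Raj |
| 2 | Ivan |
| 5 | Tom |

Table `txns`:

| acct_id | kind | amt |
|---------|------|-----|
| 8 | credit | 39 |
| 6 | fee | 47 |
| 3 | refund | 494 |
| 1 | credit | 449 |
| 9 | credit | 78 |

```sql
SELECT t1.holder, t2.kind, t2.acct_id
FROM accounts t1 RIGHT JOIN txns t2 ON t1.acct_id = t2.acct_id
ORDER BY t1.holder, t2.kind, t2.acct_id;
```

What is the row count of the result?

RIGHT JOIN keeps every row from `txns`; unmatched rows get NULL for `accounts`'s columns.
Matching on t1.acct_id = t2.acct_id.
- t1 row (acct_id=7): no match.
- t1 row (acct_id=2): no match.
- t1 row (acct_id=5): no match.
- 5 row(s) from t2 found no t1 partner → padded with NULL.
Total: 0 matched + 5 padded = 5 rows.

5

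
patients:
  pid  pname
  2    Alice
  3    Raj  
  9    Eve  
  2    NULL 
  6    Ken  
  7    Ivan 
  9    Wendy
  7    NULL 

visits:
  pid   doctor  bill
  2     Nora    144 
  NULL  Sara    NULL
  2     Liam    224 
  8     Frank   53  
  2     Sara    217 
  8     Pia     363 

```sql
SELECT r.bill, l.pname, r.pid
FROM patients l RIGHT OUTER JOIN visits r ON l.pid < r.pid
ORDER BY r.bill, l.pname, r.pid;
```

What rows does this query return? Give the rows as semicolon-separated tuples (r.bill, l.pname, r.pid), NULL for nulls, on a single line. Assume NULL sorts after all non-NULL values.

(53, Alice, 8); (53, Ivan, 8); (53, Ken, 8); (53, Raj, 8); (53, NULL, 8); (53, NULL, 8); (144, NULL, 2); (217, NULL, 2); (224, NULL, 2); (363, Alice, 8); (363, Ivan, 8); (363, Ken, 8); (363, Raj, 8); (363, NULL, 8); (363, NULL, 8); (NULL, NULL, NULL)

RIGHT JOIN keeps every row from `visits`; unmatched rows get NULL for `patients`'s columns.
Matching on l.pid < r.pid. A NULL in a compared column never satisfies the condition.
Matched pairs: 12; unmatched r rows kept: 4.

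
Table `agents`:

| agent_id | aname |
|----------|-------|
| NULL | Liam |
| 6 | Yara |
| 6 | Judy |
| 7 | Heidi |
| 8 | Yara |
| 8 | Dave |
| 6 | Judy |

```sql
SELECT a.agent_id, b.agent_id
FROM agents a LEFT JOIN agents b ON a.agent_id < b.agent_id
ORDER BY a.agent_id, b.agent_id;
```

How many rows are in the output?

14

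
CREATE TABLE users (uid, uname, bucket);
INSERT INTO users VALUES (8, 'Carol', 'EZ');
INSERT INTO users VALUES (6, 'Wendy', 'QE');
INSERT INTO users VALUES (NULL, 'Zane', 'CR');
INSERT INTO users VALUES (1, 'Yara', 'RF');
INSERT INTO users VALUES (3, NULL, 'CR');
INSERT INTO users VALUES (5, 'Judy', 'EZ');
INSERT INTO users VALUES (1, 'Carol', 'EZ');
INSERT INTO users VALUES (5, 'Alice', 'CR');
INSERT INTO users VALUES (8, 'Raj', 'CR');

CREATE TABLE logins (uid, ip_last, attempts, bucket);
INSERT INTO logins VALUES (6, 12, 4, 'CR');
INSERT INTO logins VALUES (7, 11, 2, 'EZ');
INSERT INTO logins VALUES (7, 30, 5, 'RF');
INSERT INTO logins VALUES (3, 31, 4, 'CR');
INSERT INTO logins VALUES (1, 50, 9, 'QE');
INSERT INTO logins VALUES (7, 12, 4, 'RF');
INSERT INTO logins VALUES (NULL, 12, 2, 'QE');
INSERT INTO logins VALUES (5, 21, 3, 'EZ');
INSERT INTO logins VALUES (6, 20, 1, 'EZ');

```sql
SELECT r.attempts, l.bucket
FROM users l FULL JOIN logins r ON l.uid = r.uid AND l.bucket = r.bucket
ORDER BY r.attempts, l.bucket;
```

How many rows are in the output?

FULL OUTER JOIN keeps every row from both sides; unmatched rows get NULL for the other side's columns.
Matching on l.uid = r.uid AND l.bucket = r.bucket. A NULL in a compared column never satisfies the condition.
Matched pairs: 2; unmatched l rows kept: 7; unmatched r rows kept: 7.
Total: 2 matched + 14 padded = 16 rows.

16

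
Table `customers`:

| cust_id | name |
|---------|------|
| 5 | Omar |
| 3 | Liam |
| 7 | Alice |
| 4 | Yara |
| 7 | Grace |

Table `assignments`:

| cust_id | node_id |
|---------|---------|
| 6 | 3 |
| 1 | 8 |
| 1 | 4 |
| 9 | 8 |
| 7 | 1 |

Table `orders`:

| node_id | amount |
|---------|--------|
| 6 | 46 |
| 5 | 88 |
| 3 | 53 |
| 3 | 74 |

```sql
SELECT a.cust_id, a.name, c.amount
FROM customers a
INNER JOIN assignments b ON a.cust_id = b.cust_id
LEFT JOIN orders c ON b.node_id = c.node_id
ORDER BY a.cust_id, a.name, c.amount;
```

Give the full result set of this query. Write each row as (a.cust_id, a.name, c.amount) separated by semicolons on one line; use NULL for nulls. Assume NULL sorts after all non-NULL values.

Joins associate left-to-right: customers INNER JOIN assignments on cust_id gives 2 intermediate row(s).
Then LEFT JOIN `orders c` on node_id: each of those 2 rows is kept; rows whose b.node_id has no match in c get NULL for c's columns.

(7, Alice, NULL); (7, Grace, NULL)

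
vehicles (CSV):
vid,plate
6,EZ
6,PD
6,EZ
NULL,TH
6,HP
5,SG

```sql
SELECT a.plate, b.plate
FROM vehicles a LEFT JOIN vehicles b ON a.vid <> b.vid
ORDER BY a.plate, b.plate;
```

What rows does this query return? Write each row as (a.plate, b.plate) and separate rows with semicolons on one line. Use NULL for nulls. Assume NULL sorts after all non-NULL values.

(EZ, SG); (EZ, SG); (HP, SG); (PD, SG); (SG, EZ); (SG, EZ); (SG, HP); (SG, PD); (TH, NULL)

LEFT JOIN keeps every row from `vehicles a`; unmatched rows get NULL for `vehicles b`'s columns.
Matching on a.vid <> b.vid. A NULL in a compared column never satisfies the condition.
- vid=6: 1 matching b row(s), so 1 row(s) emitted.
- vid=6: 1 matching b row(s), so 1 row(s) emitted.
- vid=6: 1 matching b row(s), so 1 row(s) emitted.
- vid=NULL: no b row matches, row kept with b columns NULL.
- vid=6: 1 matching b row(s), so 1 row(s) emitted.
- vid=5: 4 matching b row(s), so 4 row(s) emitted.
After projecting and ordering:
a.plate | b.plate
EZ | SG
EZ | SG
HP | SG
PD | SG
SG | EZ
SG | EZ
SG | HP
SG | PD
TH | NULL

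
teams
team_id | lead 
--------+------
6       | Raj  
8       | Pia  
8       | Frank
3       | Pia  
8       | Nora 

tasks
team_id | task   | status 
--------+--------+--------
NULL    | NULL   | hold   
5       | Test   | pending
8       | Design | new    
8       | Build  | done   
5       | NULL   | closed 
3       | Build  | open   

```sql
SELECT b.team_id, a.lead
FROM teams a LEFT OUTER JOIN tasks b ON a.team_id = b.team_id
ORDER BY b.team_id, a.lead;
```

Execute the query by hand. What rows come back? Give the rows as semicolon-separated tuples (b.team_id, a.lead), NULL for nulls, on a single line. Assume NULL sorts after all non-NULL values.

LEFT JOIN keeps every row from `teams`; unmatched rows get NULL for `tasks`'s columns.
Matching on a.team_id = b.team_id. A NULL in a compared column never satisfies the condition.
Matched pairs: 7; unmatched a rows kept: 1.

(3, Pia); (8, Frank); (8, Frank); (8, Nora); (8, Nora); (8, Pia); (8, Pia); (NULL, Raj)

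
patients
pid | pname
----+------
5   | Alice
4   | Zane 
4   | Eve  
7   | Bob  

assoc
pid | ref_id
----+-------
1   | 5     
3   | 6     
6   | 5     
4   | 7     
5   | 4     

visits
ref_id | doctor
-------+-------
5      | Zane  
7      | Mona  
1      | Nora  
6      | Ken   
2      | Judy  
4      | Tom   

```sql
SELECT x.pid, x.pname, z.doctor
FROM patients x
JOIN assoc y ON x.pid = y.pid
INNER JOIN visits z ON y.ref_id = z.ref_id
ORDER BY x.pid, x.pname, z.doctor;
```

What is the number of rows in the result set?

Joins associate left-to-right: patients INNER JOIN assoc on pid gives 3 intermediate row(s).
Then INNER JOIN `visits z` on ref_id: keep only rows whose y.ref_id appears in z.
Result: 3 row(s).

3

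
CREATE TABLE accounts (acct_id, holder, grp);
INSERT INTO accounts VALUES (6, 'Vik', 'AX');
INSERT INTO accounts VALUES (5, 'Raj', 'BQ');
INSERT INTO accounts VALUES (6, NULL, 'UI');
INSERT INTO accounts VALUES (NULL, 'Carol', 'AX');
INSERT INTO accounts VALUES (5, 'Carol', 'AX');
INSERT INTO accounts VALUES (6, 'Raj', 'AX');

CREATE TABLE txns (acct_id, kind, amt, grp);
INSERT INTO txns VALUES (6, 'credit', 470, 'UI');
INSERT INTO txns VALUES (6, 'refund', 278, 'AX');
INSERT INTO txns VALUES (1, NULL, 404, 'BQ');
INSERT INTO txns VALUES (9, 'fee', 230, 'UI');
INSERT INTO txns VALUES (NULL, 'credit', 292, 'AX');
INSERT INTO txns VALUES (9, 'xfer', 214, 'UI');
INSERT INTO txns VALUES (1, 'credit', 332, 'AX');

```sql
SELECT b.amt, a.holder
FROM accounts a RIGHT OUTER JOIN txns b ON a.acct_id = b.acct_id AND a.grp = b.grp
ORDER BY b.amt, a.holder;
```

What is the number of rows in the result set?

RIGHT JOIN keeps every row from `txns`; unmatched rows get NULL for `accounts`'s columns.
Matching on a.acct_id = b.acct_id AND a.grp = b.grp. A NULL in a compared column never satisfies the condition.
- acct_id=6, grp=AX: 1 matching b row(s), so 1 row(s) emitted.
- acct_id=5, grp=BQ: no matching b row.
- acct_id=6, grp=UI: 1 matching b row(s), so 1 row(s) emitted.
- acct_id=NULL, grp=AX: no matching b row.
- acct_id=5, grp=AX: no matching b row.
- acct_id=6, grp=AX: 1 matching b row(s), so 1 row(s) emitted.
- 5 row(s) from b found no a partner → padded with NULL.
Total: 3 matched + 5 padded = 8 rows.

8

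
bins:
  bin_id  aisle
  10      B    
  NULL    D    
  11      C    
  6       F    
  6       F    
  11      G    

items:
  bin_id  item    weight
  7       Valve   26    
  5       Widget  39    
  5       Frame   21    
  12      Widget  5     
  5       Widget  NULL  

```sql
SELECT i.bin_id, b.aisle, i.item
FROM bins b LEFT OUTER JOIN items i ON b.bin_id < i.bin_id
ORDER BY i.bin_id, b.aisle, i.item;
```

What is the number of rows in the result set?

8

LEFT JOIN keeps every row from `bins`; unmatched rows get NULL for `items`'s columns.
Matching on b.bin_id < i.bin_id. A NULL in a compared column never satisfies the condition.
- b (bin_id=10) pairs with 1 row(s) of i.
- b (bin_id=NULL) has no partner → padded with NULL.
- b (bin_id=11) pairs with 1 row(s) of i.
- b (bin_id=6) pairs with 2 row(s) of i.
- b (bin_id=6) pairs with 2 row(s) of i.
- b (bin_id=11) pairs with 1 row(s) of i.
Total: 7 matched + 1 padded = 8 rows.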